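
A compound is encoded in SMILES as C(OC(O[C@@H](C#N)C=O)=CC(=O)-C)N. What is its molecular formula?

C8H10N2O4

Heavy atoms from the SMILES: 8 C, 2 N, 4 O.
Implicit hydrogens by atom environment:
  4 × O: no H
  3 × C: 1 H each → 3
  3 × C: no H
  1 × C: 3 H
  1 × C: 2 H
  1 × N: 2 H
  1 × N: no H
  Total hydrogens = 10.
Molecular formula: C8H10N2O4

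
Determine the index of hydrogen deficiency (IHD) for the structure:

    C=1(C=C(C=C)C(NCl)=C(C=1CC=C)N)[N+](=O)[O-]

Molecular formula from the SMILES: C11H12ClN3O2.
DoU = (2C + 2 + N − H − X)/2 = (2·11 + 2 + 3 − 12 − 1)/2 = 14/2 = 7.
(Structurally: 1 ring(s) + 6 π bond(s) = 7.)

7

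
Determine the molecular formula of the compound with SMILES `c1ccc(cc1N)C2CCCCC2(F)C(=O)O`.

C13H16FNO2

Heavy atoms from the SMILES: 13 C, 1 F, 1 N, 2 O.
Implicit hydrogens by atom environment:
  4 × C: 2 H each → 8
  4 × C (aromatic): 1 H each → 4
  2 × C: no H
  2 × C (aromatic): no H
  1 × C: 1 H
  1 × F: no H
  1 × N: 2 H
  1 × O: 1 H
  1 × O: no H
  Total hydrogens = 16.
Molecular formula: C13H16FNO2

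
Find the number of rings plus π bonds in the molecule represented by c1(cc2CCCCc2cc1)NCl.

Molecular formula from the SMILES: C10H12ClN.
DoU = (2C + 2 + N − H − X)/2 = (2·10 + 2 + 1 − 12 − 1)/2 = 10/2 = 5.
(Structurally: 2 ring(s) + 3 π bond(s) = 5.)

5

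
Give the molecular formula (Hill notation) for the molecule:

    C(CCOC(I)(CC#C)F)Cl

C7H9ClFIO

Heavy atoms from the SMILES: 7 C, 1 Cl, 1 F, 1 I, 1 O.
Implicit hydrogens by atom environment:
  4 × C: 2 H each → 8
  2 × C: no H
  1 × C: 1 H
  1 × Cl: no H
  1 × F: no H
  1 × I: no H
  1 × O: no H
  Total hydrogens = 9.
Molecular formula: C7H9ClFIO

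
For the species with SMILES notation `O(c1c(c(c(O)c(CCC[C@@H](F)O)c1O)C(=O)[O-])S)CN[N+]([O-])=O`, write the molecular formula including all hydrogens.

C12H14FN2O8S-

Heavy atoms from the SMILES: 12 C, 1 F, 2 N, 8 O, 1 S.
Implicit hydrogens by atom environment:
  6 × C (aromatic): no H
  4 × C: 2 H each → 8
  3 × O: 1 H each → 3
  3 × O: no H
  2 × O (charge -1): no H
  1 × C: 1 H
  1 × C: no H
  1 × F: no H
  1 × N: 1 H
  1 × N (charge +1): no H
  1 × S: 1 H
  Total hydrogens = 14.
Net charge -1.
Molecular formula: C12H14FN2O8S-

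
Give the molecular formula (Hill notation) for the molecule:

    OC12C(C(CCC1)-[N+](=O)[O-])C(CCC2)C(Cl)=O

Heavy atoms from the SMILES: 11 C, 1 Cl, 1 N, 4 O.
Implicit hydrogens by atom environment:
  6 × C: 2 H each → 12
  3 × C: 1 H each → 3
  2 × C: no H
  2 × O: no H
  1 × Cl: no H
  1 × N (charge +1): no H
  1 × O: 1 H
  1 × O (charge -1): no H
  Total hydrogens = 16.
Molecular formula: C11H16ClNO4

C11H16ClNO4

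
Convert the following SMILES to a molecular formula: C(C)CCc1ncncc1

C8H12N2

Heavy atoms from the SMILES: 8 C, 2 N.
Implicit hydrogens by atom environment:
  3 × C: 2 H each → 6
  3 × C (aromatic): 1 H each → 3
  2 × N (aromatic): no H
  1 × C: 3 H
  1 × C (aromatic): no H
  Total hydrogens = 12.
Molecular formula: C8H12N2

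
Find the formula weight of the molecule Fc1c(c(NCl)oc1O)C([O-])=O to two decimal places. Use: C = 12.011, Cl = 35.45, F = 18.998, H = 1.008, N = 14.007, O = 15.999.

194.52

Molecular formula: C5H2ClFNO4-.
M = 5×12.011 + 1×35.45 + 1×18.998 + 2×1.008 + 1×14.007 + 4×15.999 = 194.52 g/mol.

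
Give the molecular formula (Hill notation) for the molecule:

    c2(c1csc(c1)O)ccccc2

C10H8OS

Heavy atoms from the SMILES: 10 C, 1 O, 1 S.
Implicit hydrogens by atom environment:
  7 × C (aromatic): 1 H each → 7
  3 × C (aromatic): no H
  1 × O: 1 H
  1 × S (aromatic): no H
  Total hydrogens = 8.
Molecular formula: C10H8OS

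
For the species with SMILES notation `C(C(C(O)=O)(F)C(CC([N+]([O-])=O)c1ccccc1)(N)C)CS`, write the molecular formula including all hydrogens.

Heavy atoms from the SMILES: 14 C, 1 F, 2 N, 4 O, 1 S.
Implicit hydrogens by atom environment:
  5 × C (aromatic): 1 H each → 5
  3 × C: 2 H each → 6
  3 × C: no H
  2 × O: no H
  1 × C: 3 H
  1 × C: 1 H
  1 × C (aromatic): no H
  1 × F: no H
  1 × N: 2 H
  1 × N (charge +1): no H
  1 × O: 1 H
  1 × O (charge -1): no H
  1 × S: 1 H
  Total hydrogens = 19.
Molecular formula: C14H19FN2O4S

C14H19FN2O4S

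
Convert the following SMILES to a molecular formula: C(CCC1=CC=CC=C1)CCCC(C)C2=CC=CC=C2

C20H26

Heavy atoms from the SMILES: 20 C.
Implicit hydrogens by atom environment:
  10 × C (aromatic): 1 H each → 10
  6 × C: 2 H each → 12
  2 × C (aromatic): no H
  1 × C: 3 H
  1 × C: 1 H
  Total hydrogens = 26.
Molecular formula: C20H26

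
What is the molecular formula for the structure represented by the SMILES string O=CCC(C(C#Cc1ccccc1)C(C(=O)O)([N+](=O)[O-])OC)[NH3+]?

Heavy atoms from the SMILES: 15 C, 2 N, 6 O.
Implicit hydrogens by atom environment:
  5 × C (aromatic): 1 H each → 5
  4 × C: no H
  4 × O: no H
  3 × C: 1 H each → 3
  1 × C: 3 H
  1 × C: 2 H
  1 × C (aromatic): no H
  1 × N (charge +1): 3 H
  1 × N (charge +1): no H
  1 × O: 1 H
  1 × O (charge -1): no H
  Total hydrogens = 17.
Net charge +1.
Molecular formula: C15H17N2O6+

C15H17N2O6+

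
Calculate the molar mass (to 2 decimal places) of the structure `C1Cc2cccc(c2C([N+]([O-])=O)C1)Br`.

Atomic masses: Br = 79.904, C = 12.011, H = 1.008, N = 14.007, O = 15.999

256.10

Molecular formula: C10H10BrNO2.
M = 1×79.904 + 10×12.011 + 10×1.008 + 1×14.007 + 2×15.999 = 256.10 g/mol.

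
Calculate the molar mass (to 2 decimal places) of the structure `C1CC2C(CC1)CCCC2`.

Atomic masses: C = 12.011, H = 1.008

138.25

Molecular formula: C10H18.
M = 10×12.011 + 18×1.008 = 138.25 g/mol.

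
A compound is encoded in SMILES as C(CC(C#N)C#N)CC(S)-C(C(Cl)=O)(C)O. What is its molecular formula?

Heavy atoms from the SMILES: 10 C, 1 Cl, 2 N, 2 O, 1 S.
Implicit hydrogens by atom environment:
  4 × C: no H
  3 × C: 2 H each → 6
  2 × C: 1 H each → 2
  2 × N: no H
  1 × C: 3 H
  1 × Cl: no H
  1 × O: 1 H
  1 × O: no H
  1 × S: 1 H
  Total hydrogens = 13.
Molecular formula: C10H13ClN2O2S

C10H13ClN2O2S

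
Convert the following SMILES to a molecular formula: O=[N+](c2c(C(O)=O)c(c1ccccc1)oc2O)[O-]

C11H7NO6

Heavy atoms from the SMILES: 11 C, 1 N, 6 O.
Implicit hydrogens by atom environment:
  5 × C (aromatic): 1 H each → 5
  5 × C (aromatic): no H
  2 × O: 1 H each → 2
  2 × O: no H
  1 × C: no H
  1 × N (charge +1): no H
  1 × O (aromatic): no H
  1 × O (charge -1): no H
  Total hydrogens = 7.
Molecular formula: C11H7NO6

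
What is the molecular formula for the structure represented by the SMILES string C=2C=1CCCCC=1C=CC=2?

Heavy atoms from the SMILES: 10 C.
Implicit hydrogens by atom environment:
  4 × C: 2 H each → 8
  4 × C (aromatic): 1 H each → 4
  2 × C (aromatic): no H
  Total hydrogens = 12.
Molecular formula: C10H12

C10H12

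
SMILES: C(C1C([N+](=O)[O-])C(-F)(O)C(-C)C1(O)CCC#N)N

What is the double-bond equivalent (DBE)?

Molecular formula from the SMILES: C10H16FN3O4.
DoU = (2C + 2 + N − H − X)/2 = (2·10 + 2 + 3 − 16 − 1)/2 = 8/2 = 4.
(Structurally: 1 ring(s) + 3 π bond(s) = 4.)

4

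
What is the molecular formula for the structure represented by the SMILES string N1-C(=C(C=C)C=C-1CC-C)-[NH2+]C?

C10H17N2+

Heavy atoms from the SMILES: 10 C, 2 N.
Implicit hydrogens by atom environment:
  3 × C: 2 H each → 6
  3 × C (aromatic): no H
  2 × C: 3 H each → 6
  1 × C (aromatic): 1 H
  1 × C: 1 H
  1 × N (charge +1): 2 H
  1 × N (aromatic): 1 H
  Total hydrogens = 17.
Net charge +1.
Molecular formula: C10H17N2+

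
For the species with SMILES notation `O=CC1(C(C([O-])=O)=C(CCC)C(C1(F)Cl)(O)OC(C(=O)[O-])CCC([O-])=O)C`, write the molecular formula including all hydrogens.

[C16H17ClFO9]3-

Heavy atoms from the SMILES: 16 C, 1 Cl, 1 F, 9 O.
Implicit hydrogens by atom environment:
  8 × C: no H
  5 × O: no H
  4 × C: 2 H each → 8
  3 × O (charge -1): no H
  2 × C: 3 H each → 6
  2 × C: 1 H each → 2
  1 × Cl: no H
  1 × F: no H
  1 × O: 1 H
  Total hydrogens = 17.
Net charge -3.
Molecular formula: [C16H17ClFO9]3-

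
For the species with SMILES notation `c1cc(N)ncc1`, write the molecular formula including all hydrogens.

C5H6N2

Heavy atoms from the SMILES: 5 C, 2 N.
Implicit hydrogens by atom environment:
  4 × C (aromatic): 1 H each → 4
  1 × C (aromatic): no H
  1 × N: 2 H
  1 × N (aromatic): no H
  Total hydrogens = 6.
Molecular formula: C5H6N2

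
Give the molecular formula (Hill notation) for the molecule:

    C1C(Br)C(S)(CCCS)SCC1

C8H15BrS3

Heavy atoms from the SMILES: 1 Br, 8 C, 3 S.
Implicit hydrogens by atom environment:
  6 × C: 2 H each → 12
  2 × S: 1 H each → 2
  1 × Br: no H
  1 × C: 1 H
  1 × C: no H
  1 × S: no H
  Total hydrogens = 15.
Molecular formula: C8H15BrS3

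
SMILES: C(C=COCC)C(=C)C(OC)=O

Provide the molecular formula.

Heavy atoms from the SMILES: 9 C, 3 O.
Implicit hydrogens by atom environment:
  3 × C: 2 H each → 6
  3 × O: no H
  2 × C: 3 H each → 6
  2 × C: 1 H each → 2
  2 × C: no H
  Total hydrogens = 14.
Molecular formula: C9H14O3

C9H14O3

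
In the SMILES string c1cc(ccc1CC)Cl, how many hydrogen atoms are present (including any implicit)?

Hydrogens are implicit in SMILES; fill each atom to its normal valence:
  4 × C (aromatic): 1 H each → 4
  2 × C (aromatic): no H
  1 × C: 3 H
  1 × C: 2 H
  1 × Cl: no H
  Total hydrogens = 9.

9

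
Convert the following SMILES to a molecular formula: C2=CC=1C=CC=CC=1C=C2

Heavy atoms from the SMILES: 10 C.
Implicit hydrogens by atom environment:
  8 × C (aromatic): 1 H each → 8
  2 × C (aromatic): no H
  Total hydrogens = 8.
Molecular formula: C10H8

C10H8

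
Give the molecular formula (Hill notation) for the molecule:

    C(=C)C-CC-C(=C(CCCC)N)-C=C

Heavy atoms from the SMILES: 13 C, 1 N.
Implicit hydrogens by atom environment:
  8 × C: 2 H each → 16
  2 × C: 1 H each → 2
  2 × C: no H
  1 × C: 3 H
  1 × N: 2 H
  Total hydrogens = 23.
Molecular formula: C13H23N

C13H23N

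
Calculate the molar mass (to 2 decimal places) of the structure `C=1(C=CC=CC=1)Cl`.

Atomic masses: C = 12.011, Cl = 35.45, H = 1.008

112.56

Molecular formula: C6H5Cl.
M = 6×12.011 + 1×35.45 + 5×1.008 = 112.56 g/mol.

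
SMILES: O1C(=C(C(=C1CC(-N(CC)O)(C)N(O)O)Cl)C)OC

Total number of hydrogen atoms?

19

Hydrogens are implicit in SMILES; fill each atom to its normal valence:
  4 × C: 3 H each → 12
  4 × C (aromatic): no H
  3 × O: 1 H each → 3
  2 × C: 2 H each → 4
  2 × N: no H
  1 × C: no H
  1 × Cl: no H
  1 × O (aromatic): no H
  1 × O: no H
  Total hydrogens = 19.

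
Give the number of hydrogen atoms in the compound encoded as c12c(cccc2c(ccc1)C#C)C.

Hydrogens are implicit in SMILES; fill each atom to its normal valence:
  6 × C (aromatic): 1 H each → 6
  4 × C (aromatic): no H
  1 × C: 3 H
  1 × C: 1 H
  1 × C: no H
  Total hydrogens = 10.

10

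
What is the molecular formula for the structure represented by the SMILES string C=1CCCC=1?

C5H8

Heavy atoms from the SMILES: 5 C.
Implicit hydrogens by atom environment:
  3 × C: 2 H each → 6
  2 × C: 1 H each → 2
  Total hydrogens = 8.
Molecular formula: C5H8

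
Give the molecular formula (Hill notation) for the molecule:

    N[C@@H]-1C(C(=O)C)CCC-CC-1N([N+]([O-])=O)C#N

Heavy atoms from the SMILES: 10 C, 4 N, 3 O.
Implicit hydrogens by atom environment:
  4 × C: 2 H each → 8
  3 × C: 1 H each → 3
  2 × C: no H
  2 × N: no H
  2 × O: no H
  1 × C: 3 H
  1 × N: 2 H
  1 × N (charge +1): no H
  1 × O (charge -1): no H
  Total hydrogens = 16.
Molecular formula: C10H16N4O3

C10H16N4O3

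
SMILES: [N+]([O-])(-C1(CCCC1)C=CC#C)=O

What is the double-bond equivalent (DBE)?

5

Molecular formula from the SMILES: C9H11NO2.
DoU = (2C + 2 + N − H − X)/2 = (2·9 + 2 + 1 − 11 − 0)/2 = 10/2 = 5.
(Structurally: 1 ring(s) + 4 π bond(s) = 5.)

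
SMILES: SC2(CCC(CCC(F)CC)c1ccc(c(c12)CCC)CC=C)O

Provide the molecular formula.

C21H31FOS

Heavy atoms from the SMILES: 21 C, 1 F, 1 O, 1 S.
Implicit hydrogens by atom environment:
  9 × C: 2 H each → 18
  4 × C (aromatic): no H
  3 × C: 1 H each → 3
  2 × C: 3 H each → 6
  2 × C (aromatic): 1 H each → 2
  1 × C: no H
  1 × F: no H
  1 × O: 1 H
  1 × S: 1 H
  Total hydrogens = 31.
Molecular formula: C21H31FOS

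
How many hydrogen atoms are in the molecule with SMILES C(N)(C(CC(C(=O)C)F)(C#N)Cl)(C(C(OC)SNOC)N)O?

20

Hydrogens are implicit in SMILES; fill each atom to its normal valence:
  4 × C: no H
  3 × C: 3 H each → 9
  3 × C: 1 H each → 3
  3 × O: no H
  2 × N: 2 H each → 4
  1 × C: 2 H
  1 × Cl: no H
  1 × F: no H
  1 × N: 1 H
  1 × N: no H
  1 × O: 1 H
  1 × S: no H
  Total hydrogens = 20.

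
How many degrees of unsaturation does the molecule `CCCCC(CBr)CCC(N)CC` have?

Molecular formula from the SMILES: C11H24BrN.
DoU = (2C + 2 + N − H − X)/2 = (2·11 + 2 + 1 − 24 − 1)/2 = 0/2 = 0.
(Structurally: 0 ring(s) + 0 π bond(s) = 0.)

0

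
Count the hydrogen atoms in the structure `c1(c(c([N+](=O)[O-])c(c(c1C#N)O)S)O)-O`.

Hydrogens are implicit in SMILES; fill each atom to its normal valence:
  6 × C (aromatic): no H
  3 × O: 1 H each → 3
  1 × C: no H
  1 × N: no H
  1 × N (charge +1): no H
  1 × O: no H
  1 × O (charge -1): no H
  1 × S: 1 H
  Total hydrogens = 4.

4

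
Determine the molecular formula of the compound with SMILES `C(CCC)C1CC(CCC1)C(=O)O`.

C11H20O2

Heavy atoms from the SMILES: 11 C, 2 O.
Implicit hydrogens by atom environment:
  7 × C: 2 H each → 14
  2 × C: 1 H each → 2
  1 × C: 3 H
  1 × C: no H
  1 × O: 1 H
  1 × O: no H
  Total hydrogens = 20.
Molecular formula: C11H20O2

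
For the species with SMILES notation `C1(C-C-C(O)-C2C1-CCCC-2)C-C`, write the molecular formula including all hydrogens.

Heavy atoms from the SMILES: 12 C, 1 O.
Implicit hydrogens by atom environment:
  7 × C: 2 H each → 14
  4 × C: 1 H each → 4
  1 × C: 3 H
  1 × O: 1 H
  Total hydrogens = 22.
Molecular formula: C12H22O

C12H22O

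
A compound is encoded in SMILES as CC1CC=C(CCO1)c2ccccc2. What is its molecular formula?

C13H16O

Heavy atoms from the SMILES: 13 C, 1 O.
Implicit hydrogens by atom environment:
  5 × C (aromatic): 1 H each → 5
  3 × C: 2 H each → 6
  2 × C: 1 H each → 2
  1 × C: 3 H
  1 × C: no H
  1 × C (aromatic): no H
  1 × O: no H
  Total hydrogens = 16.
Molecular formula: C13H16O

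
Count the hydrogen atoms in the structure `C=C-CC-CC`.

Hydrogens are implicit in SMILES; fill each atom to its normal valence:
  4 × C: 2 H each → 8
  1 × C: 3 H
  1 × C: 1 H
  Total hydrogens = 12.

12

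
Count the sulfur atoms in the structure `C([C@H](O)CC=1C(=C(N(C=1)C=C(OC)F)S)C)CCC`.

1

The symbol for sulfur appears 1 time in the SMILES.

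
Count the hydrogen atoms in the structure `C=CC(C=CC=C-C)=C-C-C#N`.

13

Hydrogens are implicit in SMILES; fill each atom to its normal valence:
  6 × C: 1 H each → 6
  2 × C: 2 H each → 4
  2 × C: no H
  1 × C: 3 H
  1 × N: no H
  Total hydrogens = 13.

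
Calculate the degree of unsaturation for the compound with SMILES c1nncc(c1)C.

4

Molecular formula from the SMILES: C5H6N2.
DoU = (2C + 2 + N − H − X)/2 = (2·5 + 2 + 2 − 6 − 0)/2 = 8/2 = 4.
(Structurally: 1 ring(s) + 3 π bond(s) = 4.)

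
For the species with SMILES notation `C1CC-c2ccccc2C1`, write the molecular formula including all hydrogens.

C10H12

Heavy atoms from the SMILES: 10 C.
Implicit hydrogens by atom environment:
  4 × C: 2 H each → 8
  4 × C (aromatic): 1 H each → 4
  2 × C (aromatic): no H
  Total hydrogens = 12.
Molecular formula: C10H12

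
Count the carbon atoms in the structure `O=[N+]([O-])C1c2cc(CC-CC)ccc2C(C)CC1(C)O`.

The symbol for carbon appears 16 times in the SMILES. Lowercase c denotes aromatic carbon and counts toward C.

16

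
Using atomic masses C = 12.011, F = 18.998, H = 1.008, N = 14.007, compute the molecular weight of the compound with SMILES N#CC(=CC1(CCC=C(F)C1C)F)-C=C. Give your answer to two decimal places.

Molecular formula: C12H13F2N.
M = 12×12.011 + 2×18.998 + 13×1.008 + 1×14.007 = 209.24 g/mol.

209.24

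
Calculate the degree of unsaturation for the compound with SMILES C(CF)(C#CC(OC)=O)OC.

Molecular formula from the SMILES: C7H9FO3.
DoU = (2C + 2 + N − H − X)/2 = (2·7 + 2 + 0 − 9 − 1)/2 = 6/2 = 3.
(Structurally: 0 ring(s) + 3 π bond(s) = 3.)

3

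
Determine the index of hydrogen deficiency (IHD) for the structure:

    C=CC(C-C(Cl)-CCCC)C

Molecular formula from the SMILES: C10H19Cl.
DoU = (2C + 2 + N − H − X)/2 = (2·10 + 2 + 0 − 19 − 1)/2 = 2/2 = 1.
(Structurally: 0 ring(s) + 1 π bond(s) = 1.)

1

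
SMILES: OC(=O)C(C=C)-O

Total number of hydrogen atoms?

Hydrogens are implicit in SMILES; fill each atom to its normal valence:
  2 × C: 1 H each → 2
  2 × O: 1 H each → 2
  1 × C: 2 H
  1 × C: no H
  1 × O: no H
  Total hydrogens = 6.

6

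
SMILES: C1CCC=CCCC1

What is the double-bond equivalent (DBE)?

2

Molecular formula from the SMILES: C8H14.
DoU = (2C + 2 + N − H − X)/2 = (2·8 + 2 + 0 − 14 − 0)/2 = 4/2 = 2.
(Structurally: 1 ring(s) + 1 π bond(s) = 2.)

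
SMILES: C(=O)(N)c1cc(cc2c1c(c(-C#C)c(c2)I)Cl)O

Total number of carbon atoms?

13

The symbol for carbon appears 13 times in the SMILES. Lowercase c denotes aromatic carbon and counts toward C.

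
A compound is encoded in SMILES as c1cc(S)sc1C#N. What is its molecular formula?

Heavy atoms from the SMILES: 5 C, 1 N, 2 S.
Implicit hydrogens by atom environment:
  2 × C (aromatic): 1 H each → 2
  2 × C (aromatic): no H
  1 × C: no H
  1 × N: no H
  1 × S: 1 H
  1 × S (aromatic): no H
  Total hydrogens = 3.
Molecular formula: C5H3NS2

C5H3NS2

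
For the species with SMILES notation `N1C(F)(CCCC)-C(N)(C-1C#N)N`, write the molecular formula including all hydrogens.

Heavy atoms from the SMILES: 8 C, 1 F, 4 N.
Implicit hydrogens by atom environment:
  3 × C: 2 H each → 6
  3 × C: no H
  2 × N: 2 H each → 4
  1 × C: 3 H
  1 × C: 1 H
  1 × F: no H
  1 × N: 1 H
  1 × N: no H
  Total hydrogens = 15.
Molecular formula: C8H15FN4

C8H15FN4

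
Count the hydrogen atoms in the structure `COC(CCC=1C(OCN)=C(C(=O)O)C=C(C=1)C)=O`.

17

Hydrogens are implicit in SMILES; fill each atom to its normal valence:
  4 × C (aromatic): no H
  4 × O: no H
  3 × C: 2 H each → 6
  2 × C: 3 H each → 6
  2 × C (aromatic): 1 H each → 2
  2 × C: no H
  1 × N: 2 H
  1 × O: 1 H
  Total hydrogens = 17.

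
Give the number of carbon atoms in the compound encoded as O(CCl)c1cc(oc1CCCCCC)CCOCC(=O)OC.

The symbol for carbon appears 16 times in the SMILES. Lowercase c denotes aromatic carbon and counts toward C.

16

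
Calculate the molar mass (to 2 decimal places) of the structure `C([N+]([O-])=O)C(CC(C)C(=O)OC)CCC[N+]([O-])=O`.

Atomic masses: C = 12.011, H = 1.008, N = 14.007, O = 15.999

262.26

Molecular formula: C10H18N2O6.
M = 10×12.011 + 18×1.008 + 2×14.007 + 6×15.999 = 262.26 g/mol.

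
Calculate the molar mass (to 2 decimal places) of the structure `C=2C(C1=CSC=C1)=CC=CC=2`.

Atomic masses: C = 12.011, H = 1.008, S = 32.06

160.23

Molecular formula: C10H8S.
M = 10×12.011 + 8×1.008 + 1×32.06 = 160.23 g/mol.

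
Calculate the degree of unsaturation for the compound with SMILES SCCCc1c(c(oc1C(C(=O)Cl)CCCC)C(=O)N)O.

5

Molecular formula from the SMILES: C14H20ClNO4S.
DoU = (2C + 2 + N − H − X)/2 = (2·14 + 2 + 1 − 20 − 1)/2 = 10/2 = 5.
(Structurally: 1 ring(s) + 4 π bond(s) = 5.)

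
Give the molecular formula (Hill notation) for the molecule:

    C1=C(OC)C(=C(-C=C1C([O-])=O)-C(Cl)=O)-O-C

Heavy atoms from the SMILES: 10 C, 1 Cl, 5 O.
Implicit hydrogens by atom environment:
  4 × C (aromatic): no H
  4 × O: no H
  2 × C: 3 H each → 6
  2 × C (aromatic): 1 H each → 2
  2 × C: no H
  1 × Cl: no H
  1 × O (charge -1): no H
  Total hydrogens = 8.
Net charge -1.
Molecular formula: C10H8ClO5-

C10H8ClO5-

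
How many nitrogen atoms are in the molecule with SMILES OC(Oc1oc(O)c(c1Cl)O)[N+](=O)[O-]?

The symbol for nitrogen appears 1 time in the SMILES.

1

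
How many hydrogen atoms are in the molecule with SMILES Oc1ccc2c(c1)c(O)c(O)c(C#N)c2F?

Hydrogens are implicit in SMILES; fill each atom to its normal valence:
  7 × C (aromatic): no H
  3 × C (aromatic): 1 H each → 3
  3 × O: 1 H each → 3
  1 × C: no H
  1 × F: no H
  1 × N: no H
  Total hydrogens = 6.

6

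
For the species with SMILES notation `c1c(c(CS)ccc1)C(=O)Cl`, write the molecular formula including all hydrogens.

C8H7ClOS

Heavy atoms from the SMILES: 8 C, 1 Cl, 1 O, 1 S.
Implicit hydrogens by atom environment:
  4 × C (aromatic): 1 H each → 4
  2 × C (aromatic): no H
  1 × C: 2 H
  1 × C: no H
  1 × Cl: no H
  1 × O: no H
  1 × S: 1 H
  Total hydrogens = 7.
Molecular formula: C8H7ClOS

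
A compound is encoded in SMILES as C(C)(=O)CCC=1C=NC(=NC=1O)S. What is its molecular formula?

C8H10N2O2S

Heavy atoms from the SMILES: 8 C, 2 N, 2 O, 1 S.
Implicit hydrogens by atom environment:
  3 × C (aromatic): no H
  2 × C: 2 H each → 4
  2 × N (aromatic): no H
  1 × C: 3 H
  1 × C (aromatic): 1 H
  1 × C: no H
  1 × O: 1 H
  1 × O: no H
  1 × S: 1 H
  Total hydrogens = 10.
Molecular formula: C8H10N2O2S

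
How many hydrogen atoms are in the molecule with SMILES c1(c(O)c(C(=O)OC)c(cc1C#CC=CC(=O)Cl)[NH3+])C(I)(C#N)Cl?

Hydrogens are implicit in SMILES; fill each atom to its normal valence:
  6 × C: no H
  5 × C (aromatic): no H
  3 × O: no H
  2 × C: 1 H each → 2
  2 × Cl: no H
  1 × C: 3 H
  1 × C (aromatic): 1 H
  1 × I: no H
  1 × N (charge +1): 3 H
  1 × N: no H
  1 × O: 1 H
  Total hydrogens = 10.

10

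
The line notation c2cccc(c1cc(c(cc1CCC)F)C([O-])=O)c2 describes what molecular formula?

C16H14FO2-

Heavy atoms from the SMILES: 16 C, 1 F, 2 O.
Implicit hydrogens by atom environment:
  7 × C (aromatic): 1 H each → 7
  5 × C (aromatic): no H
  2 × C: 2 H each → 4
  1 × C: 3 H
  1 × C: no H
  1 × F: no H
  1 × O: no H
  1 × O (charge -1): no H
  Total hydrogens = 14.
Net charge -1.
Molecular formula: C16H14FO2-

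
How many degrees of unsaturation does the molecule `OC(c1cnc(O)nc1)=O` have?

Molecular formula from the SMILES: C5H4N2O3.
DoU = (2C + 2 + N − H − X)/2 = (2·5 + 2 + 2 − 4 − 0)/2 = 10/2 = 5.
(Structurally: 1 ring(s) + 4 π bond(s) = 5.)

5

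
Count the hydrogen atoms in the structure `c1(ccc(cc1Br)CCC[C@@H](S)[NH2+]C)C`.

19

Hydrogens are implicit in SMILES; fill each atom to its normal valence:
  3 × C: 2 H each → 6
  3 × C (aromatic): 1 H each → 3
  3 × C (aromatic): no H
  2 × C: 3 H each → 6
  1 × Br: no H
  1 × C: 1 H
  1 × N (charge +1): 2 H
  1 × S: 1 H
  Total hydrogens = 19.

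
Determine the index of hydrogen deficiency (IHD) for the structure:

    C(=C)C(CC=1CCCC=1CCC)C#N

Molecular formula from the SMILES: C13H19N.
DoU = (2C + 2 + N − H − X)/2 = (2·13 + 2 + 1 − 19 − 0)/2 = 10/2 = 5.
(Structurally: 1 ring(s) + 4 π bond(s) = 5.)

5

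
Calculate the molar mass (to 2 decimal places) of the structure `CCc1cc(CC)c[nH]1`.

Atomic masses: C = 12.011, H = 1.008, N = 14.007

Molecular formula: C8H13N.
M = 8×12.011 + 13×1.008 + 1×14.007 = 123.20 g/mol.

123.20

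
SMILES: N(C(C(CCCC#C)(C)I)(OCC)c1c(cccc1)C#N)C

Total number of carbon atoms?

18

The symbol for carbon appears 18 times in the SMILES. Lowercase c denotes aromatic carbon and counts toward C.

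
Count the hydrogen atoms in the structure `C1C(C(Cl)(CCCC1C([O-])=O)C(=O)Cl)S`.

11

Hydrogens are implicit in SMILES; fill each atom to its normal valence:
  4 × C: 2 H each → 8
  3 × C: no H
  2 × C: 1 H each → 2
  2 × Cl: no H
  2 × O: no H
  1 × O (charge -1): no H
  1 × S: 1 H
  Total hydrogens = 11.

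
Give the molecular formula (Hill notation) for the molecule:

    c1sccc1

C4H4S

Heavy atoms from the SMILES: 4 C, 1 S.
Implicit hydrogens by atom environment:
  4 × C (aromatic): 1 H each → 4
  1 × S (aromatic): no H
  Total hydrogens = 4.
Molecular formula: C4H4S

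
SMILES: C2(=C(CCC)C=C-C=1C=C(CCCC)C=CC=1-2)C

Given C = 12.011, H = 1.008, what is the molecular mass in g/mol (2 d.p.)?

240.39

Molecular formula: C18H24.
M = 18×12.011 + 24×1.008 = 240.39 g/mol.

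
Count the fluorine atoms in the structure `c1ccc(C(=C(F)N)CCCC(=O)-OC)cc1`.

1

The symbol for fluorine appears 1 time in the SMILES.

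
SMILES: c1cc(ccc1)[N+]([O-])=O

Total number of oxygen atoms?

2

The symbol for oxygen appears 2 times in the SMILES.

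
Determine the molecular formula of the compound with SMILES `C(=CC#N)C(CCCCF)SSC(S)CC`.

C11H18FNS3

Heavy atoms from the SMILES: 11 C, 1 F, 1 N, 3 S.
Implicit hydrogens by atom environment:
  5 × C: 2 H each → 10
  4 × C: 1 H each → 4
  2 × S: no H
  1 × C: 3 H
  1 × C: no H
  1 × F: no H
  1 × N: no H
  1 × S: 1 H
  Total hydrogens = 18.
Molecular formula: C11H18FNS3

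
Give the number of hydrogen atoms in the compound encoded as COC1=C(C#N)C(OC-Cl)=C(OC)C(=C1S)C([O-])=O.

9

Hydrogens are implicit in SMILES; fill each atom to its normal valence:
  6 × C (aromatic): no H
  4 × O: no H
  2 × C: 3 H each → 6
  2 × C: no H
  1 × C: 2 H
  1 × Cl: no H
  1 × N: no H
  1 × O (charge -1): no H
  1 × S: 1 H
  Total hydrogens = 9.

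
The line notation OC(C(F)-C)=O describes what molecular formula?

Heavy atoms from the SMILES: 3 C, 1 F, 2 O.
Implicit hydrogens by atom environment:
  1 × C: 3 H
  1 × C: 1 H
  1 × C: no H
  1 × F: no H
  1 × O: 1 H
  1 × O: no H
  Total hydrogens = 5.
Molecular formula: C3H5FO2

C3H5FO2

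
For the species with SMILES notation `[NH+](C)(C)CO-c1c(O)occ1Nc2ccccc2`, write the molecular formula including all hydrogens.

C13H17N2O3+

Heavy atoms from the SMILES: 13 C, 2 N, 3 O.
Implicit hydrogens by atom environment:
  6 × C (aromatic): 1 H each → 6
  4 × C (aromatic): no H
  2 × C: 3 H each → 6
  1 × C: 2 H
  1 × N: 1 H
  1 × N (charge +1): 1 H
  1 × O: 1 H
  1 × O (aromatic): no H
  1 × O: no H
  Total hydrogens = 17.
Net charge +1.
Molecular formula: C13H17N2O3+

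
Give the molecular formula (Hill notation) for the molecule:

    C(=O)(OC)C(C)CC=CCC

Heavy atoms from the SMILES: 9 C, 2 O.
Implicit hydrogens by atom environment:
  3 × C: 3 H each → 9
  3 × C: 1 H each → 3
  2 × C: 2 H each → 4
  2 × O: no H
  1 × C: no H
  Total hydrogens = 16.
Molecular formula: C9H16O2

C9H16O2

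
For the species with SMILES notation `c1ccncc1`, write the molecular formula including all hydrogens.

C5H5N

Heavy atoms from the SMILES: 5 C, 1 N.
Implicit hydrogens by atom environment:
  5 × C (aromatic): 1 H each → 5
  1 × N (aromatic): no H
  Total hydrogens = 5.
Molecular formula: C5H5N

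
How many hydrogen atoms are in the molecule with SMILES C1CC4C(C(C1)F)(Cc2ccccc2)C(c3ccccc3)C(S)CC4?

Hydrogens are implicit in SMILES; fill each atom to its normal valence:
  10 × C (aromatic): 1 H each → 10
  6 × C: 2 H each → 12
  4 × C: 1 H each → 4
  2 × C (aromatic): no H
  1 × C: no H
  1 × F: no H
  1 × S: 1 H
  Total hydrogens = 27.

27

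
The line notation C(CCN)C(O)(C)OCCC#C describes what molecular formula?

Heavy atoms from the SMILES: 9 C, 1 N, 2 O.
Implicit hydrogens by atom environment:
  5 × C: 2 H each → 10
  2 × C: no H
  1 × C: 3 H
  1 × C: 1 H
  1 × N: 2 H
  1 × O: 1 H
  1 × O: no H
  Total hydrogens = 17.
Molecular formula: C9H17NO2

C9H17NO2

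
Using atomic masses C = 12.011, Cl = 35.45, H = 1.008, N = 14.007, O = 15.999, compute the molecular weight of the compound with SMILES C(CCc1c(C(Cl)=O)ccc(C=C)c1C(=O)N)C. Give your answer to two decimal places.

Molecular formula: C14H16ClNO2.
M = 14×12.011 + 1×35.45 + 16×1.008 + 1×14.007 + 2×15.999 = 265.74 g/mol.

265.74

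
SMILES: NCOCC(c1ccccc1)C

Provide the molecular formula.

Heavy atoms from the SMILES: 10 C, 1 N, 1 O.
Implicit hydrogens by atom environment:
  5 × C (aromatic): 1 H each → 5
  2 × C: 2 H each → 4
  1 × C: 3 H
  1 × C: 1 H
  1 × C (aromatic): no H
  1 × N: 2 H
  1 × O: no H
  Total hydrogens = 15.
Molecular formula: C10H15NO

C10H15NO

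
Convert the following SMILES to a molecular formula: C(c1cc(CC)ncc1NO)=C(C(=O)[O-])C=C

Heavy atoms from the SMILES: 12 C, 2 N, 3 O.
Implicit hydrogens by atom environment:
  3 × C (aromatic): no H
  2 × C: 2 H each → 4
  2 × C (aromatic): 1 H each → 2
  2 × C: 1 H each → 2
  2 × C: no H
  1 × C: 3 H
  1 × N: 1 H
  1 × N (aromatic): no H
  1 × O: 1 H
  1 × O: no H
  1 × O (charge -1): no H
  Total hydrogens = 13.
Net charge -1.
Molecular formula: C12H13N2O3-

C12H13N2O3-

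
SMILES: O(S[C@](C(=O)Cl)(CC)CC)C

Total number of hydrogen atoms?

13

Hydrogens are implicit in SMILES; fill each atom to its normal valence:
  3 × C: 3 H each → 9
  2 × C: 2 H each → 4
  2 × C: no H
  2 × O: no H
  1 × Cl: no H
  1 × S: no H
  Total hydrogens = 13.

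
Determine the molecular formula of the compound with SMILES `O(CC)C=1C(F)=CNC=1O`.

C6H8FNO2

Heavy atoms from the SMILES: 6 C, 1 F, 1 N, 2 O.
Implicit hydrogens by atom environment:
  3 × C (aromatic): no H
  1 × C: 3 H
  1 × C: 2 H
  1 × C (aromatic): 1 H
  1 × F: no H
  1 × N (aromatic): 1 H
  1 × O: 1 H
  1 × O: no H
  Total hydrogens = 8.
Molecular formula: C6H8FNO2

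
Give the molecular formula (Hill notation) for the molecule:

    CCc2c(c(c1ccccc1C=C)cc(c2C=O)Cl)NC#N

C18H15ClN2O

Heavy atoms from the SMILES: 18 C, 1 Cl, 2 N, 1 O.
Implicit hydrogens by atom environment:
  7 × C (aromatic): no H
  5 × C (aromatic): 1 H each → 5
  2 × C: 2 H each → 4
  2 × C: 1 H each → 2
  1 × C: 3 H
  1 × C: no H
  1 × Cl: no H
  1 × N: 1 H
  1 × N: no H
  1 × O: no H
  Total hydrogens = 15.
Molecular formula: C18H15ClN2O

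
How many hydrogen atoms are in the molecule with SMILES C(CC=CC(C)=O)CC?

14

Hydrogens are implicit in SMILES; fill each atom to its normal valence:
  3 × C: 2 H each → 6
  2 × C: 3 H each → 6
  2 × C: 1 H each → 2
  1 × C: no H
  1 × O: no H
  Total hydrogens = 14.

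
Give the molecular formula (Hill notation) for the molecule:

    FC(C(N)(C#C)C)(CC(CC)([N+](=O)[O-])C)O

C10H17FN2O3

Heavy atoms from the SMILES: 10 C, 1 F, 2 N, 3 O.
Implicit hydrogens by atom environment:
  4 × C: no H
  3 × C: 3 H each → 9
  2 × C: 2 H each → 4
  1 × C: 1 H
  1 × F: no H
  1 × N: 2 H
  1 × N (charge +1): no H
  1 × O: 1 H
  1 × O: no H
  1 × O (charge -1): no H
  Total hydrogens = 17.
Molecular formula: C10H17FN2O3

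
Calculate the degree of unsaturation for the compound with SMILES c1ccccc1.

4

Molecular formula from the SMILES: C6H6.
DoU = (2C + 2 + N − H − X)/2 = (2·6 + 2 + 0 − 6 − 0)/2 = 8/2 = 4.
(Structurally: 1 ring(s) + 3 π bond(s) = 4.)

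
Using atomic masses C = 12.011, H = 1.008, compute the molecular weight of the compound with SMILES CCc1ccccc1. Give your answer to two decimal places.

106.17

Molecular formula: C8H10.
M = 8×12.011 + 10×1.008 = 106.17 g/mol.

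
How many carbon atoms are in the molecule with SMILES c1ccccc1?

6

The symbol for carbon appears 6 times in the SMILES. Lowercase c denotes aromatic carbon and counts toward C.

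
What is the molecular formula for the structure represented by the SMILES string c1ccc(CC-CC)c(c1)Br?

C10H13Br

Heavy atoms from the SMILES: 1 Br, 10 C.
Implicit hydrogens by atom environment:
  4 × C (aromatic): 1 H each → 4
  3 × C: 2 H each → 6
  2 × C (aromatic): no H
  1 × Br: no H
  1 × C: 3 H
  Total hydrogens = 13.
Molecular formula: C10H13Br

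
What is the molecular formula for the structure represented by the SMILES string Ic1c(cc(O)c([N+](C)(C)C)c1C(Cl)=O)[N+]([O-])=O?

C10H11ClIN2O4+

Heavy atoms from the SMILES: 10 C, 1 Cl, 1 I, 2 N, 4 O.
Implicit hydrogens by atom environment:
  5 × C (aromatic): no H
  3 × C: 3 H each → 9
  2 × N (charge +1): no H
  2 × O: no H
  1 × C (aromatic): 1 H
  1 × C: no H
  1 × Cl: no H
  1 × I: no H
  1 × O: 1 H
  1 × O (charge -1): no H
  Total hydrogens = 11.
Net charge +1.
Molecular formula: C10H11ClIN2O4+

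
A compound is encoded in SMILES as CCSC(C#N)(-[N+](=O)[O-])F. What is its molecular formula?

C4H5FN2O2S

Heavy atoms from the SMILES: 4 C, 1 F, 2 N, 2 O, 1 S.
Implicit hydrogens by atom environment:
  2 × C: no H
  1 × C: 3 H
  1 × C: 2 H
  1 × F: no H
  1 × N (charge +1): no H
  1 × N: no H
  1 × O: no H
  1 × O (charge -1): no H
  1 × S: no H
  Total hydrogens = 5.
Molecular formula: C4H5FN2O2S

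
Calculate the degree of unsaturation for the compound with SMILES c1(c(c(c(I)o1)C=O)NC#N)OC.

Molecular formula from the SMILES: C7H5IN2O3.
DoU = (2C + 2 + N − H − X)/2 = (2·7 + 2 + 2 − 5 − 1)/2 = 12/2 = 6.
(Structurally: 1 ring(s) + 5 π bond(s) = 6.)

6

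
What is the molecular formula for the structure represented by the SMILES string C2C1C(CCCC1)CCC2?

Heavy atoms from the SMILES: 10 C.
Implicit hydrogens by atom environment:
  8 × C: 2 H each → 16
  2 × C: 1 H each → 2
  Total hydrogens = 18.
Molecular formula: C10H18

C10H18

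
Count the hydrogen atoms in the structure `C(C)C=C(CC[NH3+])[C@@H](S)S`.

16

Hydrogens are implicit in SMILES; fill each atom to its normal valence:
  3 × C: 2 H each → 6
  2 × C: 1 H each → 2
  2 × S: 1 H each → 2
  1 × C: 3 H
  1 × C: no H
  1 × N (charge +1): 3 H
  Total hydrogens = 16.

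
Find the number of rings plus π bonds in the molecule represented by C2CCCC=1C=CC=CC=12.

Molecular formula from the SMILES: C10H12.
DoU = (2C + 2 + N − H − X)/2 = (2·10 + 2 + 0 − 12 − 0)/2 = 10/2 = 5.
(Structurally: 2 ring(s) + 3 π bond(s) = 5.)

5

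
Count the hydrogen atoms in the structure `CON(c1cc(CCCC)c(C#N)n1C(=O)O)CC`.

Hydrogens are implicit in SMILES; fill each atom to its normal valence:
  4 × C: 2 H each → 8
  3 × C: 3 H each → 9
  3 × C (aromatic): no H
  2 × C: no H
  2 × N: no H
  2 × O: no H
  1 × C (aromatic): 1 H
  1 × N (aromatic): no H
  1 × O: 1 H
  Total hydrogens = 19.

19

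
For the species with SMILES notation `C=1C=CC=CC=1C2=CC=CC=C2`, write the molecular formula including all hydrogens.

Heavy atoms from the SMILES: 12 C.
Implicit hydrogens by atom environment:
  10 × C (aromatic): 1 H each → 10
  2 × C (aromatic): no H
  Total hydrogens = 10.
Molecular formula: C12H10

C12H10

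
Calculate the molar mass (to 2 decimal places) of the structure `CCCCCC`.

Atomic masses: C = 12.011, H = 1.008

86.18

Molecular formula: C6H14.
M = 6×12.011 + 14×1.008 = 86.18 g/mol.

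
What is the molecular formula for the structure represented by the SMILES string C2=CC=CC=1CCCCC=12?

C10H12

Heavy atoms from the SMILES: 10 C.
Implicit hydrogens by atom environment:
  4 × C: 2 H each → 8
  4 × C (aromatic): 1 H each → 4
  2 × C (aromatic): no H
  Total hydrogens = 12.
Molecular formula: C10H12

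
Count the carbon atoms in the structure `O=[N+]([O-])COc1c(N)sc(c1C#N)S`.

The symbol for carbon appears 6 times in the SMILES. Lowercase c denotes aromatic carbon and counts toward C.

6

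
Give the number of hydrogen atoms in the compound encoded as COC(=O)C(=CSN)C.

Hydrogens are implicit in SMILES; fill each atom to its normal valence:
  2 × C: 3 H each → 6
  2 × C: no H
  2 × O: no H
  1 × C: 1 H
  1 × N: 2 H
  1 × S: no H
  Total hydrogens = 9.

9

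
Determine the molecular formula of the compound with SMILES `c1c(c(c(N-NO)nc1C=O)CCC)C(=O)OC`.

C11H15N3O4

Heavy atoms from the SMILES: 11 C, 3 N, 4 O.
Implicit hydrogens by atom environment:
  4 × C (aromatic): no H
  3 × O: no H
  2 × C: 3 H each → 6
  2 × C: 2 H each → 4
  2 × N: 1 H each → 2
  1 × C (aromatic): 1 H
  1 × C: 1 H
  1 × C: no H
  1 × N (aromatic): no H
  1 × O: 1 H
  Total hydrogens = 15.
Molecular formula: C11H15N3O4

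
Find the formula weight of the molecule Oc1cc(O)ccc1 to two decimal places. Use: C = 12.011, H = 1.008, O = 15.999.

110.11

Molecular formula: C6H6O2.
M = 6×12.011 + 6×1.008 + 2×15.999 = 110.11 g/mol.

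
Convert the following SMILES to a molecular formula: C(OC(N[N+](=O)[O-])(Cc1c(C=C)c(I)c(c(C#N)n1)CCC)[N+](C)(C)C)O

C17H25IN5O4+

Heavy atoms from the SMILES: 17 C, 1 I, 5 N, 4 O.
Implicit hydrogens by atom environment:
  5 × C: 2 H each → 10
  5 × C (aromatic): no H
  4 × C: 3 H each → 12
  2 × C: no H
  2 × N (charge +1): no H
  2 × O: no H
  1 × C: 1 H
  1 × I: no H
  1 × N: 1 H
  1 × N (aromatic): no H
  1 × N: no H
  1 × O: 1 H
  1 × O (charge -1): no H
  Total hydrogens = 25.
Net charge +1.
Molecular formula: C17H25IN5O4+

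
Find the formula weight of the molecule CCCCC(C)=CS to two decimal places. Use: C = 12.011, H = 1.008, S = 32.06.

130.25

Molecular formula: C7H14S.
M = 7×12.011 + 14×1.008 + 1×32.06 = 130.25 g/mol.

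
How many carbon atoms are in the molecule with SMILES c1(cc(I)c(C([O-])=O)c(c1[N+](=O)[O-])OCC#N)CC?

The symbol for carbon appears 11 times in the SMILES. Lowercase c denotes aromatic carbon and counts toward C.

11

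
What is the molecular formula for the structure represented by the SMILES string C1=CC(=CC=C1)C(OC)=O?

Heavy atoms from the SMILES: 8 C, 2 O.
Implicit hydrogens by atom environment:
  5 × C (aromatic): 1 H each → 5
  2 × O: no H
  1 × C: 3 H
  1 × C (aromatic): no H
  1 × C: no H
  Total hydrogens = 8.
Molecular formula: C8H8O2

C8H8O2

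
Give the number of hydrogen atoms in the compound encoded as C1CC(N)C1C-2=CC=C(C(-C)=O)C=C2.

Hydrogens are implicit in SMILES; fill each atom to its normal valence:
  4 × C (aromatic): 1 H each → 4
  2 × C: 2 H each → 4
  2 × C: 1 H each → 2
  2 × C (aromatic): no H
  1 × C: 3 H
  1 × C: no H
  1 × N: 2 H
  1 × O: no H
  Total hydrogens = 15.

15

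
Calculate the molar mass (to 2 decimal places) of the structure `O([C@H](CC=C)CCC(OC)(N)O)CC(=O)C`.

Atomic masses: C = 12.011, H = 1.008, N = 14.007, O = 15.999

Molecular formula: C11H21NO4.
M = 11×12.011 + 21×1.008 + 1×14.007 + 4×15.999 = 231.29 g/mol.

231.29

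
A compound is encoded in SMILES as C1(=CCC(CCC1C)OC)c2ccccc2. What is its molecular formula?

Heavy atoms from the SMILES: 15 C, 1 O.
Implicit hydrogens by atom environment:
  5 × C (aromatic): 1 H each → 5
  3 × C: 2 H each → 6
  3 × C: 1 H each → 3
  2 × C: 3 H each → 6
  1 × C: no H
  1 × C (aromatic): no H
  1 × O: no H
  Total hydrogens = 20.
Molecular formula: C15H20O

C15H20O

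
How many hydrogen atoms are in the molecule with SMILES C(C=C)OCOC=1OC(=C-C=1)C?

12

Hydrogens are implicit in SMILES; fill each atom to its normal valence:
  3 × C: 2 H each → 6
  2 × C (aromatic): 1 H each → 2
  2 × C (aromatic): no H
  2 × O: no H
  1 × C: 3 H
  1 × C: 1 H
  1 × O (aromatic): no H
  Total hydrogens = 12.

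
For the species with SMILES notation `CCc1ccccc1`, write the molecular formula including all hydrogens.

Heavy atoms from the SMILES: 8 C.
Implicit hydrogens by atom environment:
  5 × C (aromatic): 1 H each → 5
  1 × C: 3 H
  1 × C: 2 H
  1 × C (aromatic): no H
  Total hydrogens = 10.
Molecular formula: C8H10

C8H10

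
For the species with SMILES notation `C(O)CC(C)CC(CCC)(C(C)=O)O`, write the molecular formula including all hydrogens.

C11H22O3

Heavy atoms from the SMILES: 11 C, 3 O.
Implicit hydrogens by atom environment:
  5 × C: 2 H each → 10
  3 × C: 3 H each → 9
  2 × C: no H
  2 × O: 1 H each → 2
  1 × C: 1 H
  1 × O: no H
  Total hydrogens = 22.
Molecular formula: C11H22O3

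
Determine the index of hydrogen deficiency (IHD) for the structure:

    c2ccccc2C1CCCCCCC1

5

Molecular formula from the SMILES: C14H20.
DoU = (2C + 2 + N − H − X)/2 = (2·14 + 2 + 0 − 20 − 0)/2 = 10/2 = 5.
(Structurally: 2 ring(s) + 3 π bond(s) = 5.)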